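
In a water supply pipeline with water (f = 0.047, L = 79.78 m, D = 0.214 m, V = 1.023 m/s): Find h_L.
Formula: h_L = f \frac{L}{D} \frac{V^2}{2g}
h_L = 0.047·(79.78/0.214)·1.023²/(2·9.81) = 0.9346 m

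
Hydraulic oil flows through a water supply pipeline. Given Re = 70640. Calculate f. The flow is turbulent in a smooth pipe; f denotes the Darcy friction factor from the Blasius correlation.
Formula: f = \frac{0.316}{Re^{0.25}}
f = 0.316/70640^0.25 = 0.01938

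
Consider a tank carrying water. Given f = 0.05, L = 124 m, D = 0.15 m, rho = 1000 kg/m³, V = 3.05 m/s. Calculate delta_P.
Formula: \Delta P = f \frac{L}{D} \frac{\rho V^2}{2}
delta_P = 0.05·(124/0.15)·0.5·1000·3.05²/1000 = 192.3 kPa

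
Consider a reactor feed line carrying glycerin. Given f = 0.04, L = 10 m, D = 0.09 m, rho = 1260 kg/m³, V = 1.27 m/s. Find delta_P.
Formula: \Delta P = f \frac{L}{D} \frac{\rho V^2}{2}
delta_P = 0.04·(10/0.09)·0.5·1260·1.27²/1000 = 4.516 kPa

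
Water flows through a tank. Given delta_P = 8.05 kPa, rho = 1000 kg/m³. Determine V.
Formula: V = \sqrt{\frac{2 \Delta P}{\rho}}
V = √(2·(8.05·1000)/1000) = 4.012 m/s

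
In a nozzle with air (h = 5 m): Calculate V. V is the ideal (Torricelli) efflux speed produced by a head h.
Formula: V = \sqrt{2 g h}
V = √(2·9.81·5) = 9.905 m/s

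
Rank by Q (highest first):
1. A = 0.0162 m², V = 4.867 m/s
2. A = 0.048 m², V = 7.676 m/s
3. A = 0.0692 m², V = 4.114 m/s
Case 1: Q = 78.85 L/s
Case 2: Q = 368.4 L/s
Case 3: Q = 284.7 L/s
Ranking (highest first): 2, 3, 1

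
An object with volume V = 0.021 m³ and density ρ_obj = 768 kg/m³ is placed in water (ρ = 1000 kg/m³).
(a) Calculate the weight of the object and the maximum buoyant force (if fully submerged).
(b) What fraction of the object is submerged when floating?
(a) W=rho_obj*g*V=768*9.81*0.021=158.2 N; F_B(max)=rho*g*V=1000*9.81*0.021=206.0 N
(b) Floating fraction=rho_obj/rho=768/1000=0.768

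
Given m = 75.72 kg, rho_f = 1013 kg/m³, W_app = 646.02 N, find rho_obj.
Formula: W_{app} = mg\left(1 - \frac{\rho_f}{\rho_{obj}}\right)
Substituting knowns: 646.02 = 75.72·9.81·(1 − 1013/rho_obj)
Solving for rho_obj: rho_obj = 1013/(1 − 646.02/(75.72·9.81)) = 7774 kg/m³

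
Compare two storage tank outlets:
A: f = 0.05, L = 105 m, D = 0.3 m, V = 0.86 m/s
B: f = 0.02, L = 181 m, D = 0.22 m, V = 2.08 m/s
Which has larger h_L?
h_L(A) = 0.6597 m, h_L(B) = 3.628 m. Answer: B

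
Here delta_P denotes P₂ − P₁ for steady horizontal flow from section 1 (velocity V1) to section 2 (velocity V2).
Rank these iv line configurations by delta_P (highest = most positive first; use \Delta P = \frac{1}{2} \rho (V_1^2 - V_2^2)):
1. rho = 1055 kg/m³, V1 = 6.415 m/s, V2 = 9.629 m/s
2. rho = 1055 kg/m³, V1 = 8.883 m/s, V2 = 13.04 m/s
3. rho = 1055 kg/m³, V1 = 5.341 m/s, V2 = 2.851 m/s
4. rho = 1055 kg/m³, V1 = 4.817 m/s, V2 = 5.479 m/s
Case 1: delta_P = -27.2 kPa
Case 2: delta_P = -48.07 kPa
Case 3: delta_P = 10.76 kPa
Case 4: delta_P = -3.595 kPa
Ranking (highest first): 3, 4, 1, 2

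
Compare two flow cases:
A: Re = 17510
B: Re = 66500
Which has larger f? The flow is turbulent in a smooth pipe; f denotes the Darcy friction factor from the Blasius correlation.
f(A) = 0.02747, f(B) = 0.01968. Answer: A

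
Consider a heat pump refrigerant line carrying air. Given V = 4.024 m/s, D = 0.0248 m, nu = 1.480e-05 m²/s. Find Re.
Formula: Re = \frac{V D}{\nu}
Re = 4.024·0.0248/1.480e-05 = 6743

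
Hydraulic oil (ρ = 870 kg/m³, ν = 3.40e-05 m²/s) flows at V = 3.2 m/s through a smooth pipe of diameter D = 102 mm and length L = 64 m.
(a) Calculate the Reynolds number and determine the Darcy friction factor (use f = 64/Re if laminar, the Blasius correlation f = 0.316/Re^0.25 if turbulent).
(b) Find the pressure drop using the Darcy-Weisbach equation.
(a) Re = V·D/ν = 3.2·0.102/3.40e-05 = 9600 → turbulent (Re > 4000); f = 0.316/Re^0.25 = 0.316/9600^0.25 = 0.031924
(b) Darcy-Weisbach: ΔP = f·(L/D)·½ρV²/1000 = 0.031924·(64/0.102)·½·870·3.2²/1000 = 89.22 kPa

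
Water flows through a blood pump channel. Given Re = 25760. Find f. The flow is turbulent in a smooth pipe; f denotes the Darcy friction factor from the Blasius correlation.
Formula: f = \frac{0.316}{Re^{0.25}}
f = 0.316/25760^0.25 = 0.02494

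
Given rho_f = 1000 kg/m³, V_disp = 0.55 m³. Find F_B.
Formula: F_B = \rho_f g V_{disp}
F_B = 1000·9.81·0.55 = 5396 N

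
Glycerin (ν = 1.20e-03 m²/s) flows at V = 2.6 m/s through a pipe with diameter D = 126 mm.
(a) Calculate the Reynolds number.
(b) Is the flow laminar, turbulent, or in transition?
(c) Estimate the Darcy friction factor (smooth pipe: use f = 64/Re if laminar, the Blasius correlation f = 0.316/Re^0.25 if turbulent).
(a) Re = V·D/ν = 2.6·0.126/1.20e-03 = 273
(b) Flow regime: laminar (Re < 2300)
(c) Friction factor: f = 64/Re = 64/273 = 0.2344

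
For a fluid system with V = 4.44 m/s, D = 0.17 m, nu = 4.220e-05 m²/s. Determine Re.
Formula: Re = \frac{V D}{\nu}
Re = 4.44·0.17/4.220e-05 = 17886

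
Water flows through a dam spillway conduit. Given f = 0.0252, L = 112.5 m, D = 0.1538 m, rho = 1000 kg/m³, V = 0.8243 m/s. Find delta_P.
Formula: \Delta P = f \frac{L}{D} \frac{\rho V^2}{2}
delta_P = 0.0252·(112.5/0.1538)·0.5·1000·0.8243²/1000 = 6.262 kPa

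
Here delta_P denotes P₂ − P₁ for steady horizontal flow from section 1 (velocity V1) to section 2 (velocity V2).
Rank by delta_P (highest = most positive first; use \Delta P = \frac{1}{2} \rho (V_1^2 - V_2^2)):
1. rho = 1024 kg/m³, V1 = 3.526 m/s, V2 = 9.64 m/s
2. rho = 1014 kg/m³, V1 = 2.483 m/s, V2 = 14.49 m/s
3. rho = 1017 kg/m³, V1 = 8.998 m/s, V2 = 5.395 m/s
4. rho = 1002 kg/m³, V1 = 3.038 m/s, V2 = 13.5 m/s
Case 1: delta_P = -41.21 kPa
Case 2: delta_P = -103.3 kPa
Case 3: delta_P = 26.37 kPa
Case 4: delta_P = -86.68 kPa
Ranking (highest first): 3, 1, 4, 2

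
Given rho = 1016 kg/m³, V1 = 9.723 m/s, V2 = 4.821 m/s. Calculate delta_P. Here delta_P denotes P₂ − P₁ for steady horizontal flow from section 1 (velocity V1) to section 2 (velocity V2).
Formula: \Delta P = \frac{1}{2} \rho (V_1^2 - V_2^2)
delta_P = 0.5·1016·(9.723² − 4.821²)/1000 = 36.22 kPa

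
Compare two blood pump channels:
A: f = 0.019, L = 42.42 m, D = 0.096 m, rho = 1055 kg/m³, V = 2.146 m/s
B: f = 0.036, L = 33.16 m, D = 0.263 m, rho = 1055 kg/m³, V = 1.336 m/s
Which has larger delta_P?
delta_P(A) = 20.4 kPa, delta_P(B) = 4.274 kPa. Answer: A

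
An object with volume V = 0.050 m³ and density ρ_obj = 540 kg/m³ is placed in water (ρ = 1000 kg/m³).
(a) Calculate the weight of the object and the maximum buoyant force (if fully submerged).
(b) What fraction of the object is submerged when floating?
(a) W=rho_obj*g*V=540*9.81*0.050=264.9 N; F_B(max)=rho*g*V=1000*9.81*0.050=490.5 N
(b) Floating fraction=rho_obj/rho=540/1000=0.540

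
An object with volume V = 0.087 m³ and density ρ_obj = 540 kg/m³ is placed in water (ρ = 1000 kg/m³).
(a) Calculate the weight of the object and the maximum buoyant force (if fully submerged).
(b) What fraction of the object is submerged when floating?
(a) W=rho_obj*g*V=540*9.81*0.087=460.9 N; F_B(max)=rho*g*V=1000*9.81*0.087=853.5 N
(b) Floating fraction=rho_obj/rho=540/1000=0.540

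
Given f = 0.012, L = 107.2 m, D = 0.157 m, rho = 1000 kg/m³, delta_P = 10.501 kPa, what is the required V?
Formula: \Delta P = f \frac{L}{D} \frac{\rho V^2}{2}
Substituting knowns: 10.501 = 0.012·(107.2/0.157)·0.5·1000·V²/1000
Solving for V: V = √((10.501·1000)/(0.012·(107.2/0.157)·0.5·1000)) = 1.601 m/s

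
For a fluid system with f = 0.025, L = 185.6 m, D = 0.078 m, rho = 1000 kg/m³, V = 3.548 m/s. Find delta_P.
Formula: \Delta P = f \frac{L}{D} \frac{\rho V^2}{2}
delta_P = 0.025·(185.6/0.078)·0.5·1000·3.548²/1000 = 374.4 kPa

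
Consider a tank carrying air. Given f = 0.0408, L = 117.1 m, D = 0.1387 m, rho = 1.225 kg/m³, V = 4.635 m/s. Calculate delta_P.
Formula: \Delta P = f \frac{L}{D} \frac{\rho V^2}{2}
delta_P = 0.0408·(117.1/0.1387)·0.5·1.225·4.635²/1000 = 0.4533 kPa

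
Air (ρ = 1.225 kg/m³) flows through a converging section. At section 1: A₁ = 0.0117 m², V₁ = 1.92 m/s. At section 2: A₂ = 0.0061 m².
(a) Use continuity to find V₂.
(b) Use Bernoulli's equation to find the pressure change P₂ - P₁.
(a) Continuity: A₁V₁=A₂V₂ -> V₂=A₁V₁/A₂=0.0117*1.92/0.0061=3.68 m/s
(b) Bernoulli: P₂-P₁=0.5*rho*(V₁^2-V₂^2)/1000=0.5*1.225*(1.92^2-3.68^2)/1000=-0.006037 kPa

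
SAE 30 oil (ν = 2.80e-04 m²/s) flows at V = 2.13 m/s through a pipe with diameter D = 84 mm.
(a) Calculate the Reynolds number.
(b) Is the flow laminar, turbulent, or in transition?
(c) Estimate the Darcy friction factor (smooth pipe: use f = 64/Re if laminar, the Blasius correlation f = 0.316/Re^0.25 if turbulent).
(a) Re = V·D/ν = 2.13·0.084/2.80e-04 = 639
(b) Flow regime: laminar (Re < 2300)
(c) Friction factor: f = 64/Re = 64/639 = 0.1002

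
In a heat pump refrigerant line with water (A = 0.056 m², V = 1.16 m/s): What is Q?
Formula: Q = A V
Q = 0.056·1.16·1000 = 64.96 L/s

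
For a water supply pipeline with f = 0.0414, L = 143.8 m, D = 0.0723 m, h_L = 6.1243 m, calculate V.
Formula: h_L = f \frac{L}{D} \frac{V^2}{2g}
Substituting knowns: 6.1243 = 0.0414·(143.8/0.0723)·V²/(2·9.81)
Solving for V: V = √(6.1243·2·9.81/(0.0414·(143.8/0.0723))) = 1.208 m/s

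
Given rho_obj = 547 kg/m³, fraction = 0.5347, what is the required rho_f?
Formula: f_{sub} = \frac{\rho_{obj}}{\rho_f}
Substituting knowns: 0.5347 = 547/rho_f
Solving for rho_f: rho_f = 547/0.5347 = 1023 kg/m³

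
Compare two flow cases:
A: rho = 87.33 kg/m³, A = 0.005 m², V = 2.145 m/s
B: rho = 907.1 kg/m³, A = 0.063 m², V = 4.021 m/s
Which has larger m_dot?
m_dot(A) = 0.9366 kg/s, m_dot(B) = 229.8 kg/s. Answer: B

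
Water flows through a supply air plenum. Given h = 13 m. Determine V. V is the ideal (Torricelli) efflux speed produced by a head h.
Formula: V = \sqrt{2 g h}
V = √(2·9.81·13) = 15.97 m/s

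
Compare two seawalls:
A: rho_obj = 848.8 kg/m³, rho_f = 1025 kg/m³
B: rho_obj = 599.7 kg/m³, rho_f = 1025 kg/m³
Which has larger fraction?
fraction(A) = 0.8281, fraction(B) = 0.5851. Answer: A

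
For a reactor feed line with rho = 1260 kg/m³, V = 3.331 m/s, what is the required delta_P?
Formula: V = \sqrt{\frac{2 \Delta P}{\rho}}
Substituting knowns: 3.331 = √(2·(delta_P·1000)/1260)
Solving for delta_P: delta_P = 3.331²·1260/2/1000 = 6.99 kPa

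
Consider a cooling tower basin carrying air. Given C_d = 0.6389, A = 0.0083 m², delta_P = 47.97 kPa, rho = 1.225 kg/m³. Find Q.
Formula: Q = C_d A \sqrt{\frac{2 \Delta P}{\rho}}
Q = 0.6389·0.0083·√(2·(47.97·1000)/1.225)·1000 = 1484 L/s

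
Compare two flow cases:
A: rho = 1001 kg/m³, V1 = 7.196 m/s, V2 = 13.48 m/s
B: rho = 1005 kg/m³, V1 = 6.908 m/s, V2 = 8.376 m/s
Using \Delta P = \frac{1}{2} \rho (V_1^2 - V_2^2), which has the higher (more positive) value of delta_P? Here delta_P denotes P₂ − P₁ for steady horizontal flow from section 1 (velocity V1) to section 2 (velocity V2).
delta_P(A) = -65.03 kPa, delta_P(B) = -11.27 kPa. Answer: B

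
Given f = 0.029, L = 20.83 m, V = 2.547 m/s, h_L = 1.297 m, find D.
Formula: h_L = f \frac{L}{D} \frac{V^2}{2g}
Substituting knowns: 1.297 = 0.029·(20.83/D)·2.547²/(2·9.81)
Solving for D: D = 0.029·20.83·2.547²/(2·9.81·1.297) = 0.154 m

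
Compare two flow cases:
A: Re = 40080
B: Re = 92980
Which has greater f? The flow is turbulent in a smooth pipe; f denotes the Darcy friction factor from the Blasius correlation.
f(A) = 0.02233, f(B) = 0.0181. Answer: A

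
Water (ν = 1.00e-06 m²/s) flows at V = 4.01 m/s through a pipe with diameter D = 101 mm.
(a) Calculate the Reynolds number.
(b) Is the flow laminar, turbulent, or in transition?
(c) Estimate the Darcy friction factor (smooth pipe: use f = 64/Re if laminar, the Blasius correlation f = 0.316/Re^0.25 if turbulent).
(a) Re = V·D/ν = 4.01·0.101/1.00e-06 = 405010
(b) Flow regime: turbulent (Re > 4000)
(c) Friction factor: f = 0.316/Re^0.25 = 0.316/405010^0.25 = 0.01253 (Blasius is strictly valid for Re ≲ 1e5; used here as the smooth-pipe estimate the problem specifies)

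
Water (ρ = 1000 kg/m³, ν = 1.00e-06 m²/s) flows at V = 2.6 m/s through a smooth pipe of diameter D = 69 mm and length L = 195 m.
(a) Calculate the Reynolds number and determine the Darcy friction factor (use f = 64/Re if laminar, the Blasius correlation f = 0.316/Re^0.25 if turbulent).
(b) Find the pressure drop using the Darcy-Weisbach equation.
(a) Re = V·D/ν = 2.6·0.069/1.00e-06 = 179400 → turbulent (Re > 4000); f = 0.316/Re^0.25 = 0.316/179400^0.25 = 0.015354 (Blasius is strictly valid for Re ≲ 1e5; used here as the smooth-pipe estimate the problem specifies)
(b) Darcy-Weisbach: ΔP = f·(L/D)·½ρV²/1000 = 0.015354·(195/0.069)·½·1000·2.6²/1000 = 146.7 kPa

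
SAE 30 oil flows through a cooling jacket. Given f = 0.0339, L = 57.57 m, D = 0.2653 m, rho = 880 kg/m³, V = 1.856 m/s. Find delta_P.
Formula: \Delta P = f \frac{L}{D} \frac{\rho V^2}{2}
delta_P = 0.0339·(57.57/0.2653)·0.5·880·1.856²/1000 = 11.15 kPa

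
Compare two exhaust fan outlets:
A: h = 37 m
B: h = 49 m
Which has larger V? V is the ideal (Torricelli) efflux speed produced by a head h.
V(A) = 26.94 m/s, V(B) = 31.01 m/s. Answer: B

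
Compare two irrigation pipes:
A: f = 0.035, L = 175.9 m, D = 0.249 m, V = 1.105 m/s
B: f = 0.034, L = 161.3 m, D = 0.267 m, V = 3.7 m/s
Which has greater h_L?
h_L(A) = 1.539 m, h_L(B) = 14.33 m. Answer: B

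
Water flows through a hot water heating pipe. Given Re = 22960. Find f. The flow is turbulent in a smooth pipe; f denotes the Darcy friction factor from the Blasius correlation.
Formula: f = \frac{0.316}{Re^{0.25}}
f = 0.316/22960^0.25 = 0.02567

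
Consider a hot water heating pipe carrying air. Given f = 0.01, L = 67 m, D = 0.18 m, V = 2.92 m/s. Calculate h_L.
Formula: h_L = f \frac{L}{D} \frac{V^2}{2g}
h_L = 0.01·(67/0.18)·2.92²/(2·9.81) = 1.618 m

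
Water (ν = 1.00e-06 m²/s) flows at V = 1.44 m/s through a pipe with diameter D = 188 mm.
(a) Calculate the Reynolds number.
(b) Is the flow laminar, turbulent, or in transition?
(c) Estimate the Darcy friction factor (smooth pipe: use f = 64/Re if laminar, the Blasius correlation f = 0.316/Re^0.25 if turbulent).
(a) Re = V·D/ν = 1.44·0.188/1.00e-06 = 270720
(b) Flow regime: turbulent (Re > 4000)
(c) Friction factor: f = 0.316/Re^0.25 = 0.316/270720^0.25 = 0.01385 (Blasius is strictly valid for Re ≲ 1e5; used here as the smooth-pipe estimate the problem specifies)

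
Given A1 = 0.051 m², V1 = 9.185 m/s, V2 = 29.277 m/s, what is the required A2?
Formula: V_2 = \frac{A_1 V_1}{A_2}
Substituting knowns: 29.277 = 0.051·9.185/A2
Solving for A2: A2 = 0.051·9.185/29.277 = 0.016 m²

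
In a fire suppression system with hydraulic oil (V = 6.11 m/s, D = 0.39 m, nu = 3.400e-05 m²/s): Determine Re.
Formula: Re = \frac{V D}{\nu}
Re = 6.11·0.39/3.400e-05 = 70085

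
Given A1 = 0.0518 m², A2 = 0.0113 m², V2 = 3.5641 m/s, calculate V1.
Formula: V_2 = \frac{A_1 V_1}{A_2}
Substituting knowns: 3.5641 = 0.0518·V1/0.0113
Solving for V1: V1 = 3.5641·0.0113/0.0518 = 0.7775 m/s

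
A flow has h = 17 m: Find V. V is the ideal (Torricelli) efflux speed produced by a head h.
Formula: V = \sqrt{2 g h}
V = √(2·9.81·17) = 18.26 m/s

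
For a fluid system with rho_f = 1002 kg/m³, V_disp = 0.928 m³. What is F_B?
Formula: F_B = \rho_f g V_{disp}
F_B = 1002·9.81·0.928 = 9122 N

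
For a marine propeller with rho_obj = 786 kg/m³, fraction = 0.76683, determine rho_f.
Formula: f_{sub} = \frac{\rho_{obj}}{\rho_f}
Substituting knowns: 0.76683 = 786/rho_f
Solving for rho_f: rho_f = 786/0.76683 = 1025 kg/m³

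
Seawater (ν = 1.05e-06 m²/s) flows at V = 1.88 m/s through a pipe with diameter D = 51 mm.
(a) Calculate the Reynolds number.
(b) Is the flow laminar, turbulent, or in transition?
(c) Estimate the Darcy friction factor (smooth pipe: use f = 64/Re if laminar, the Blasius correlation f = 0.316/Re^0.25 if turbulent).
(a) Re = V·D/ν = 1.88·0.051/1.05e-06 = 91314
(b) Flow regime: turbulent (Re > 4000)
(c) Friction factor: f = 0.316/Re^0.25 = 0.316/91314^0.25 = 0.01818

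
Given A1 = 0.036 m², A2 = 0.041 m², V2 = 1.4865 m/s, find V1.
Formula: V_2 = \frac{A_1 V_1}{A_2}
Substituting knowns: 1.4865 = 0.036·V1/0.041
Solving for V1: V1 = 1.4865·0.041/0.036 = 1.693 m/s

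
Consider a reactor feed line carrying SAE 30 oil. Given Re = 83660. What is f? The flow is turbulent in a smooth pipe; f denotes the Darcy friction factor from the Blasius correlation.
Formula: f = \frac{0.316}{Re^{0.25}}
f = 0.316/83660^0.25 = 0.01858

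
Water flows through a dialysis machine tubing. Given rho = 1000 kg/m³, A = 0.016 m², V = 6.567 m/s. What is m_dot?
Formula: \dot{m} = \rho A V
m_dot = 1000·0.016·6.567 = 105.1 kg/s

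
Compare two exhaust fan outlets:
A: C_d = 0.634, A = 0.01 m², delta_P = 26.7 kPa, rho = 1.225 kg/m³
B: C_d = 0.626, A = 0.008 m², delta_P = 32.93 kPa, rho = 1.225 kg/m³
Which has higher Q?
Q(A) = 1324 L/s, Q(B) = 1161 L/s. Answer: A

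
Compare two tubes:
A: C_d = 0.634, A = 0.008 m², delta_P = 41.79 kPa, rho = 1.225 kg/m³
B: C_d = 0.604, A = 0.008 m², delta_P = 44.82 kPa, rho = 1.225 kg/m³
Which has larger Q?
Q(A) = 1325 L/s, Q(B) = 1307 L/s. Answer: A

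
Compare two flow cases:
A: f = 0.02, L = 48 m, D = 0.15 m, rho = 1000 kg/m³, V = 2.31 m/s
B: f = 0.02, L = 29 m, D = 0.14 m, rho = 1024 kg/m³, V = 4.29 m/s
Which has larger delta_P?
delta_P(A) = 17.08 kPa, delta_P(B) = 39.04 kPa. Answer: B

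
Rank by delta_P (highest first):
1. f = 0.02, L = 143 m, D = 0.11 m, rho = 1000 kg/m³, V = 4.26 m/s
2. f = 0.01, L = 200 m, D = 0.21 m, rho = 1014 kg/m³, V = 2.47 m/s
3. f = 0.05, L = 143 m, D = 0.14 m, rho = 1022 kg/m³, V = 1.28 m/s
Case 1: delta_P = 235.9 kPa
Case 2: delta_P = 29.46 kPa
Case 3: delta_P = 42.76 kPa
Ranking (highest first): 1, 3, 2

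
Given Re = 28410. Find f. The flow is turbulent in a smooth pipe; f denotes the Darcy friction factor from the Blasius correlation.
Formula: f = \frac{0.316}{Re^{0.25}}
f = 0.316/28410^0.25 = 0.02434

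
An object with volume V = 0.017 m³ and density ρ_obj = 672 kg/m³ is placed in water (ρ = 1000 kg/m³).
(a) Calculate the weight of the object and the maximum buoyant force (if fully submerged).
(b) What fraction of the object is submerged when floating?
(a) W=rho_obj*g*V=672*9.81*0.017=112.1 N; F_B(max)=rho*g*V=1000*9.81*0.017=166.8 N
(b) Floating fraction=rho_obj/rho=672/1000=0.672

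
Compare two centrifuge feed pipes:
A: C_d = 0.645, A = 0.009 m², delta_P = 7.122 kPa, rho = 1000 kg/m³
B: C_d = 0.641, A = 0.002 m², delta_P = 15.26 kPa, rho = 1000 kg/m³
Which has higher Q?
Q(A) = 21.91 L/s, Q(B) = 7.082 L/s. Answer: A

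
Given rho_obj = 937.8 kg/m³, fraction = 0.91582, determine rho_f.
Formula: f_{sub} = \frac{\rho_{obj}}{\rho_f}
Substituting knowns: 0.91582 = 937.8/rho_f
Solving for rho_f: rho_f = 937.8/0.91582 = 1024 kg/m³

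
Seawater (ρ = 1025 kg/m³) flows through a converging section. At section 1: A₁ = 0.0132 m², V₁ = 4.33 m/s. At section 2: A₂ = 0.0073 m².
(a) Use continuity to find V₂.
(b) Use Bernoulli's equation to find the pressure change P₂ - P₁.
(a) Continuity: A₁V₁=A₂V₂ -> V₂=A₁V₁/A₂=0.0132*4.33/0.0073=7.83 m/s
(b) Bernoulli: P₂-P₁=0.5*rho*(V₁^2-V₂^2)/1000=0.5*1025*(4.33^2-7.83^2)/1000=-21.81 kPa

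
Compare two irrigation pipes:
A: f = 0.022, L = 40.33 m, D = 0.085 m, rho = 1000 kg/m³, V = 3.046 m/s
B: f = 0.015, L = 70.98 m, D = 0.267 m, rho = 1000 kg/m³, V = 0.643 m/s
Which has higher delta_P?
delta_P(A) = 48.42 kPa, delta_P(B) = 0.8243 kPa. Answer: A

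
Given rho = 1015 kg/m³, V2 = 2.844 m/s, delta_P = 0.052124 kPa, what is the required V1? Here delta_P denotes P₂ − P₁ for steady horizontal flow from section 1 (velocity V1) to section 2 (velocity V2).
Formula: \Delta P = \frac{1}{2} \rho (V_1^2 - V_2^2)
Substituting knowns: 0.052124 = 0.5·1015·(V1² − 2.844²)/1000
Solving for V1: V1 = √(2.844² + 2·(0.052124·1000)/1015) = 2.862 m/s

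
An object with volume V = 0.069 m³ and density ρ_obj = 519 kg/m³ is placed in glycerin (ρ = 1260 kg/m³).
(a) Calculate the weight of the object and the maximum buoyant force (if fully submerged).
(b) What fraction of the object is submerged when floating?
(a) W=rho_obj*g*V=519*9.81*0.069=351.3 N; F_B(max)=rho*g*V=1260*9.81*0.069=852.9 N
(b) Floating fraction=rho_obj/rho=519/1260=0.412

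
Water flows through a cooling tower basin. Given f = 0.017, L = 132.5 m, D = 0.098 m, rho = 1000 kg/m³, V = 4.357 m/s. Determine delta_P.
Formula: \Delta P = f \frac{L}{D} \frac{\rho V^2}{2}
delta_P = 0.017·(132.5/0.098)·0.5·1000·4.357²/1000 = 218.2 kPa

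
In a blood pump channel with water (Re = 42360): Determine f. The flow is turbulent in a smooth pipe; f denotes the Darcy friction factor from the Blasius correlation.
Formula: f = \frac{0.316}{Re^{0.25}}
f = 0.316/42360^0.25 = 0.02203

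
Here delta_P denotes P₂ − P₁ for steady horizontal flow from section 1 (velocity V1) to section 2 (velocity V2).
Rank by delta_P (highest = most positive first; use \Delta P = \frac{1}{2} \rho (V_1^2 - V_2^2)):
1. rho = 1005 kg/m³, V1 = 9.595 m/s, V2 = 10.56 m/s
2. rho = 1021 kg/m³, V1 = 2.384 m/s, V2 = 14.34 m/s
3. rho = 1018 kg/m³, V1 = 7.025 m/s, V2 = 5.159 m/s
Case 1: delta_P = -9.773 kPa
Case 2: delta_P = -102.1 kPa
Case 3: delta_P = 11.57 kPa
Ranking (highest first): 3, 1, 2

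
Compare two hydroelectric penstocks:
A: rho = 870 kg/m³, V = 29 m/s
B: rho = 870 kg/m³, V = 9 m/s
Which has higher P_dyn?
P_dyn(A) = 365.8 kPa, P_dyn(B) = 35.23 kPa. Answer: A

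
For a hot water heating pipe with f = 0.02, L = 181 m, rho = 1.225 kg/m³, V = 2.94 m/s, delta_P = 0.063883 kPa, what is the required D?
Formula: \Delta P = f \frac{L}{D} \frac{\rho V^2}{2}
Substituting knowns: 0.063883 = 0.02·(181/D)·0.5·1.225·2.94²/1000
Solving for D: D = 0.02·181·0.5·1.225·2.94²/(0.063883·1000) = 0.3 m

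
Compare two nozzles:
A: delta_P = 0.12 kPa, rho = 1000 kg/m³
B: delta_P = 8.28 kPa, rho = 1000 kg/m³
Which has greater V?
V(A) = 0.4899 m/s, V(B) = 4.069 m/s. Answer: B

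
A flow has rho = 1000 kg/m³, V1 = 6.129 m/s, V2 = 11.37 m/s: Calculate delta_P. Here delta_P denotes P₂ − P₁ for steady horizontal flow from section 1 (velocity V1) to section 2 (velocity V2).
Formula: \Delta P = \frac{1}{2} \rho (V_1^2 - V_2^2)
delta_P = 0.5·1000·(6.129² − 11.37²)/1000 = -45.86 kPa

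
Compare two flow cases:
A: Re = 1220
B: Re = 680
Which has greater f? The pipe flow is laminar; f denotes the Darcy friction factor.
f(A) = 0.05246, f(B) = 0.09412. Answer: B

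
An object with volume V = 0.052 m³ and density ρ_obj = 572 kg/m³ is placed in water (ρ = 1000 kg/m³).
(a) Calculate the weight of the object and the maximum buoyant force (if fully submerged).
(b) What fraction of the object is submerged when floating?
(a) W=rho_obj*g*V=572*9.81*0.052=291.8 N; F_B(max)=rho*g*V=1000*9.81*0.052=510.1 N
(b) Floating fraction=rho_obj/rho=572/1000=0.572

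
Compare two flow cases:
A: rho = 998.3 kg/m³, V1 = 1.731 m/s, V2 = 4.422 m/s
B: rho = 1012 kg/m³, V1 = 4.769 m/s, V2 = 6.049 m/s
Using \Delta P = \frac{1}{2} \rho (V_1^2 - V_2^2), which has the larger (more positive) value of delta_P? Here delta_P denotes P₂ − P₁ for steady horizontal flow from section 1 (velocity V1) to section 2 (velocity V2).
delta_P(A) = -8.265 kPa, delta_P(B) = -7.007 kPa. Answer: B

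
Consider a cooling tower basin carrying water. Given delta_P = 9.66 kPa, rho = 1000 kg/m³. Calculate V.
Formula: V = \sqrt{\frac{2 \Delta P}{\rho}}
V = √(2·(9.66·1000)/1000) = 4.395 m/s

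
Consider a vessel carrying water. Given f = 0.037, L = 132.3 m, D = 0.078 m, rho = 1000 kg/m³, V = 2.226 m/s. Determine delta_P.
Formula: \Delta P = f \frac{L}{D} \frac{\rho V^2}{2}
delta_P = 0.037·(132.3/0.078)·0.5·1000·2.226²/1000 = 155.5 kPa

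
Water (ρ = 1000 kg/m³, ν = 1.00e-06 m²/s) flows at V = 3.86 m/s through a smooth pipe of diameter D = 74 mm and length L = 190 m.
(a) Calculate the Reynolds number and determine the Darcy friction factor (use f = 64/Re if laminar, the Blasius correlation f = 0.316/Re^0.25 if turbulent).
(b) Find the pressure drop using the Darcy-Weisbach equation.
(a) Re = V·D/ν = 3.86·0.074/1.00e-06 = 285640 → turbulent (Re > 4000); f = 0.316/Re^0.25 = 0.316/285640^0.25 = 0.013669 (Blasius is strictly valid for Re ≲ 1e5; used here as the smooth-pipe estimate the problem specifies)
(b) Darcy-Weisbach: ΔP = f·(L/D)·½ρV²/1000 = 0.013669·(190/0.074)·½·1000·3.86²/1000 = 261.5 kPa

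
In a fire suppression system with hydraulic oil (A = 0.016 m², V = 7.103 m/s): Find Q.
Formula: Q = A V
Q = 0.016·7.103·1000 = 113.6 L/s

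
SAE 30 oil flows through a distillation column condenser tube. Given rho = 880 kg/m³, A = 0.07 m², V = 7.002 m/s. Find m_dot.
Formula: \dot{m} = \rho A V
m_dot = 880·0.07·7.002 = 431.3 kg/s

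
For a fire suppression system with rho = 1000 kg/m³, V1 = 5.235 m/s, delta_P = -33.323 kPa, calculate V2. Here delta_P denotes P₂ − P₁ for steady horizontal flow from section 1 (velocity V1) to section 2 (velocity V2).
Formula: \Delta P = \frac{1}{2} \rho (V_1^2 - V_2^2)
Substituting knowns: -33.323 = 0.5·1000·(5.235² − V2²)/1000
Solving for V2: V2 = √(5.235² − 2·(-33.323·1000)/1000) = 9.698 m/s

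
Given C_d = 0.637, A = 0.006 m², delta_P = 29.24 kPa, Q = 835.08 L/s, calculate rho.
Formula: Q = C_d A \sqrt{\frac{2 \Delta P}{\rho}}
Substituting knowns: 835.08 = 0.637·0.006·√(2·(29.24·1000)/rho)·1000
Solving for rho: rho = 2·(29.24·1000)/((835.08/1000)/(0.637·0.006))² = 1.225 kg/m³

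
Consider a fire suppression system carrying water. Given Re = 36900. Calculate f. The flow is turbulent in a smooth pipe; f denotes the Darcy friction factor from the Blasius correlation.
Formula: f = \frac{0.316}{Re^{0.25}}
f = 0.316/36900^0.25 = 0.0228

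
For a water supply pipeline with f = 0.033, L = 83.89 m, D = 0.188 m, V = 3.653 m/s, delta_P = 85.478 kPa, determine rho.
Formula: \Delta P = f \frac{L}{D} \frac{\rho V^2}{2}
Substituting knowns: 85.478 = 0.033·(83.89/0.188)·0.5·rho·3.653²/1000
Solving for rho: rho = (85.478·1000)/(0.033·(83.89/0.188)·0.5·3.653²) = 870 kg/m³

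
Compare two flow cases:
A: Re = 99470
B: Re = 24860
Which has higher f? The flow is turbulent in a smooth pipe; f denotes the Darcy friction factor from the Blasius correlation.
f(A) = 0.01779, f(B) = 0.02517. Answer: B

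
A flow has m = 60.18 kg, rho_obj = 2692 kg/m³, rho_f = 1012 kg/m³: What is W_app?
Formula: W_{app} = mg\left(1 - \frac{\rho_f}{\rho_{obj}}\right)
W_app = 60.18·9.81·(1 − 1012/2692) = 368.4 N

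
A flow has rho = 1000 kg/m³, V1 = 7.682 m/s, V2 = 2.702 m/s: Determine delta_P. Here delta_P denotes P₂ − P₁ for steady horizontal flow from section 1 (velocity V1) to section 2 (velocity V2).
Formula: \Delta P = \frac{1}{2} \rho (V_1^2 - V_2^2)
delta_P = 0.5·1000·(7.682² − 2.702²)/1000 = 25.86 kPa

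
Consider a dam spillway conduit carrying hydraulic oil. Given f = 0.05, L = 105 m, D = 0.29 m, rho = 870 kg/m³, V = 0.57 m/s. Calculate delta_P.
Formula: \Delta P = f \frac{L}{D} \frac{\rho V^2}{2}
delta_P = 0.05·(105/0.29)·0.5·870·0.57²/1000 = 2.559 kPa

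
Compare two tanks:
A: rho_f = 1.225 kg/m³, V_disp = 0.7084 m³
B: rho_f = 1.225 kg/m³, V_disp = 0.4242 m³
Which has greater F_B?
F_B(A) = 8.513 N, F_B(B) = 5.098 N. Answer: A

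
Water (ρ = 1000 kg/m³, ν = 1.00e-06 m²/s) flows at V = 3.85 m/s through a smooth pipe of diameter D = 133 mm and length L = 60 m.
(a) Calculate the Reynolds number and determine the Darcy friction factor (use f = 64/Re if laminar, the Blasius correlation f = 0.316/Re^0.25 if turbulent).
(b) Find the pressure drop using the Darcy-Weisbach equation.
(a) Re = V·D/ν = 3.85·0.133/1.00e-06 = 512050 → turbulent (Re > 4000); f = 0.316/Re^0.25 = 0.316/512050^0.25 = 0.011813 (Blasius is strictly valid for Re ≲ 1e5; used here as the smooth-pipe estimate the problem specifies)
(b) Darcy-Weisbach: ΔP = f·(L/D)·½ρV²/1000 = 0.011813·(60/0.133)·½·1000·3.85²/1000 = 39.5 kPa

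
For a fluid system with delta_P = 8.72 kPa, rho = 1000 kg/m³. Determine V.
Formula: V = \sqrt{\frac{2 \Delta P}{\rho}}
V = √(2·(8.72·1000)/1000) = 4.176 m/s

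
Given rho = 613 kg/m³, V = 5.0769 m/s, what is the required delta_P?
Formula: V = \sqrt{\frac{2 \Delta P}{\rho}}
Substituting knowns: 5.0769 = √(2·(delta_P·1000)/613)
Solving for delta_P: delta_P = 5.0769²·613/2/1000 = 7.9 kPa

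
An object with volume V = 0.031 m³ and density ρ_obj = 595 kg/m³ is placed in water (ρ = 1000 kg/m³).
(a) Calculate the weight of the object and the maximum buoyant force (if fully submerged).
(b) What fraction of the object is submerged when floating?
(a) W=rho_obj*g*V=595*9.81*0.031=180.9 N; F_B(max)=rho*g*V=1000*9.81*0.031=304.1 N
(b) Floating fraction=rho_obj/rho=595/1000=0.595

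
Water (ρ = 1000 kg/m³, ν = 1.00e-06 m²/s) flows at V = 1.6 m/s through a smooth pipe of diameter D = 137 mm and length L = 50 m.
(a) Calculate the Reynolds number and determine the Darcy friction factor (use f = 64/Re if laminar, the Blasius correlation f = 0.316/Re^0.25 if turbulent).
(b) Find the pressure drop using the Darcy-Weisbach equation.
(a) Re = V·D/ν = 1.6·0.137/1.00e-06 = 219200 → turbulent (Re > 4000); f = 0.316/Re^0.25 = 0.316/219200^0.25 = 0.014604 (Blasius is strictly valid for Re ≲ 1e5; used here as the smooth-pipe estimate the problem specifies)
(b) Darcy-Weisbach: ΔP = f·(L/D)·½ρV²/1000 = 0.014604·(50/0.137)·½·1000·1.6²/1000 = 6.822 kPa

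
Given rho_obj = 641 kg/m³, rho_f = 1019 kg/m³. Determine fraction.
Formula: f_{sub} = \frac{\rho_{obj}}{\rho_f}
fraction = 641/1019 = 0.629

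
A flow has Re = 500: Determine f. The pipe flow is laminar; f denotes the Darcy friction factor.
Formula: f = \frac{64}{Re}
f = 64/500 = 0.128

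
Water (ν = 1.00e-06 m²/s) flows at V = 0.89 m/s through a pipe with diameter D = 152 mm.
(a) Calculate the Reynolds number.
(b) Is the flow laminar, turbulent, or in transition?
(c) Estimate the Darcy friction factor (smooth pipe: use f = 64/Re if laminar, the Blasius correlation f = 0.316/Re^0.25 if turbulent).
(a) Re = V·D/ν = 0.89·0.152/1.00e-06 = 135280
(b) Flow regime: turbulent (Re > 4000)
(c) Friction factor: f = 0.316/Re^0.25 = 0.316/135280^0.25 = 0.01648 (Blasius is strictly valid for Re ≲ 1e5; used here as the smooth-pipe estimate the problem specifies)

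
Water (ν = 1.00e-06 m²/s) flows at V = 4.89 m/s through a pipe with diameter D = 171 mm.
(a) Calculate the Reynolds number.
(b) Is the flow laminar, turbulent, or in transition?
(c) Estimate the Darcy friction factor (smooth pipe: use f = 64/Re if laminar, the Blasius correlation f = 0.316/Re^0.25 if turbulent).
(a) Re = V·D/ν = 4.89·0.171/1.00e-06 = 836190
(b) Flow regime: turbulent (Re > 4000)
(c) Friction factor: f = 0.316/Re^0.25 = 0.316/836190^0.25 = 0.01045 (Blasius is strictly valid for Re ≲ 1e5; used here as the smooth-pipe estimate the problem specifies)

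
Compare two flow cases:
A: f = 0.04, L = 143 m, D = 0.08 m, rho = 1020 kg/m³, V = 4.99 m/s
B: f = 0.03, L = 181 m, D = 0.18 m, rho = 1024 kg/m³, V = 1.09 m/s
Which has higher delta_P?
delta_P(A) = 908 kPa, delta_P(B) = 18.35 kPa. Answer: A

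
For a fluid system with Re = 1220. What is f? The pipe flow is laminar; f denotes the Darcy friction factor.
Formula: f = \frac{64}{Re}
f = 64/1220 = 0.05246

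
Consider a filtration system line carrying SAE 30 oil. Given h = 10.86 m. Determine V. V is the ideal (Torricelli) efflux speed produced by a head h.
Formula: V = \sqrt{2 g h}
V = √(2·9.81·10.86) = 14.6 m/s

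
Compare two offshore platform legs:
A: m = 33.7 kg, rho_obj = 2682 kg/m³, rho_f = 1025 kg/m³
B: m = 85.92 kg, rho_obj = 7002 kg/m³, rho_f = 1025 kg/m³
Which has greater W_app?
W_app(A) = 204.3 N, W_app(B) = 719.5 N. Answer: B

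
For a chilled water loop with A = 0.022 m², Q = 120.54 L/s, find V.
Formula: Q = A V
Substituting knowns: 120.54 = 0.022·V·1000
Solving for V: V = (120.54/1000)/0.022 = 5.479 m/s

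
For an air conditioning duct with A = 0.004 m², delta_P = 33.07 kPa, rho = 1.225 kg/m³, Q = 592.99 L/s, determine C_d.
Formula: Q = C_d A \sqrt{\frac{2 \Delta P}{\rho}}
Substituting knowns: 592.99 = C_d·0.004·√(2·(33.07·1000)/1.225)·1000
Solving for C_d: C_d = (592.99/1000)/(0.004·√(2·(33.07·1000)/1.225)) = 0.638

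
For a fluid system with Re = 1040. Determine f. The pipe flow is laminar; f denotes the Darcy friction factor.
Formula: f = \frac{64}{Re}
f = 64/1040 = 0.06154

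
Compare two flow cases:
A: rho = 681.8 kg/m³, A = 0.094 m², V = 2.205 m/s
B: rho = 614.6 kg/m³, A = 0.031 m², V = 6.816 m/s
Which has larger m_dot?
m_dot(A) = 141.3 kg/s, m_dot(B) = 129.9 kg/s. Answer: A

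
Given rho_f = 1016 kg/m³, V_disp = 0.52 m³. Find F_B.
Formula: F_B = \rho_f g V_{disp}
F_B = 1016·9.81·0.52 = 5183 N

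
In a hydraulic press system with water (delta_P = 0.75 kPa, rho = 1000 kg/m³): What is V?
Formula: V = \sqrt{\frac{2 \Delta P}{\rho}}
V = √(2·(0.75·1000)/1000) = 1.225 m/s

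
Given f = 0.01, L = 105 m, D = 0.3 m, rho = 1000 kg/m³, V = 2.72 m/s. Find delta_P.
Formula: \Delta P = f \frac{L}{D} \frac{\rho V^2}{2}
delta_P = 0.01·(105/0.3)·0.5·1000·2.72²/1000 = 12.95 kPa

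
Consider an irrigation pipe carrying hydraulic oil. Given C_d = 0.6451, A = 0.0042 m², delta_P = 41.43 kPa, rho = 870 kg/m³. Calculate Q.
Formula: Q = C_d A \sqrt{\frac{2 \Delta P}{\rho}}
Q = 0.6451·0.0042·√(2·(41.43·1000)/870)·1000 = 26.44 L/s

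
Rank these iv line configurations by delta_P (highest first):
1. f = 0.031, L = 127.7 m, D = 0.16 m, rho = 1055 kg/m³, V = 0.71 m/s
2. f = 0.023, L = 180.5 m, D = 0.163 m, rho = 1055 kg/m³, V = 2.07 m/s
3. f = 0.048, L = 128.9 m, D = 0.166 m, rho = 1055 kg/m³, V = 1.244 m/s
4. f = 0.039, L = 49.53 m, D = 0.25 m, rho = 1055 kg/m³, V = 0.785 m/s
Case 1: delta_P = 6.579 kPa
Case 2: delta_P = 57.57 kPa
Case 3: delta_P = 30.43 kPa
Case 4: delta_P = 2.512 kPa
Ranking (highest first): 2, 3, 1, 4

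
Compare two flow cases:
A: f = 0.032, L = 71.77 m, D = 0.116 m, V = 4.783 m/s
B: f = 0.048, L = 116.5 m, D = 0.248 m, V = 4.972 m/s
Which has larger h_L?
h_L(A) = 23.09 m, h_L(B) = 28.41 m. Answer: B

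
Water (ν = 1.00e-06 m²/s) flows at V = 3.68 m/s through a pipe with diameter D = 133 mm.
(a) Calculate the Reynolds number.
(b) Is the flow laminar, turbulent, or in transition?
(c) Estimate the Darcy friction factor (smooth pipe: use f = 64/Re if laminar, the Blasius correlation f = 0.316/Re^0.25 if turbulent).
(a) Re = V·D/ν = 3.68·0.133/1.00e-06 = 489440
(b) Flow regime: turbulent (Re > 4000)
(c) Friction factor: f = 0.316/Re^0.25 = 0.316/489440^0.25 = 0.01195 (Blasius is strictly valid for Re ≲ 1e5; used here as the smooth-pipe estimate the problem specifies)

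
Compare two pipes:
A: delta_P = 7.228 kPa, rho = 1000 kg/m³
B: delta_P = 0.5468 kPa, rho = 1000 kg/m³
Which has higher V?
V(A) = 3.802 m/s, V(B) = 1.046 m/s. Answer: A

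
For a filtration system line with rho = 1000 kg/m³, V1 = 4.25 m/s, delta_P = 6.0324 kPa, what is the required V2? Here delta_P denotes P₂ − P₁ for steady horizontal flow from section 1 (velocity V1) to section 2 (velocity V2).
Formula: \Delta P = \frac{1}{2} \rho (V_1^2 - V_2^2)
Substituting knowns: 6.0324 = 0.5·1000·(4.25² − V2²)/1000
Solving for V2: V2 = √(4.25² − 2·(6.0324·1000)/1000) = 2.449 m/s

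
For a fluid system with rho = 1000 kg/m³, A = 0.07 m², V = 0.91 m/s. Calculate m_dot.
Formula: \dot{m} = \rho A V
m_dot = 1000·0.07·0.91 = 63.7 kg/s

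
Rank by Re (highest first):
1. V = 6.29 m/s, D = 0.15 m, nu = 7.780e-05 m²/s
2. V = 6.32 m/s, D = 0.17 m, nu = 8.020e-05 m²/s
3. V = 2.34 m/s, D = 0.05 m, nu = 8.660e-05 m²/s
Case 1: Re = 12127
Case 2: Re = 13397
Case 3: Re = 1351
Ranking (highest first): 2, 1, 3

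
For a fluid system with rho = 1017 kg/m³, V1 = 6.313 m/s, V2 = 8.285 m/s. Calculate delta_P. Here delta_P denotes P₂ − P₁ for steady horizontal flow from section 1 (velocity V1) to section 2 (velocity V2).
Formula: \Delta P = \frac{1}{2} \rho (V_1^2 - V_2^2)
delta_P = 0.5·1017·(6.313² − 8.285²)/1000 = -14.64 kPa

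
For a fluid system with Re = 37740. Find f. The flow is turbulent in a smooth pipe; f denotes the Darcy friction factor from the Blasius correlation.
Formula: f = \frac{0.316}{Re^{0.25}}
f = 0.316/37740^0.25 = 0.02267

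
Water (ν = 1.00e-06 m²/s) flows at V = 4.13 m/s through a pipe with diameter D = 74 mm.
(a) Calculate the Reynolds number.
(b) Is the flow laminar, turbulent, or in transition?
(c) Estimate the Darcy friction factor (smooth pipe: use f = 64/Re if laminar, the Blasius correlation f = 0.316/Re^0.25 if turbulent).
(a) Re = V·D/ν = 4.13·0.074/1.00e-06 = 305620
(b) Flow regime: turbulent (Re > 4000)
(c) Friction factor: f = 0.316/Re^0.25 = 0.316/305620^0.25 = 0.01344 (Blasius is strictly valid for Re ≲ 1e5; used here as the smooth-pipe estimate the problem specifies)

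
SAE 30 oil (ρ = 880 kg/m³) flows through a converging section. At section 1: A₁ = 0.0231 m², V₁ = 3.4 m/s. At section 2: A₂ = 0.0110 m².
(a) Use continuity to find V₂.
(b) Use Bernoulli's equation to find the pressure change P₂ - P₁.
(a) Continuity: A₁V₁=A₂V₂ -> V₂=A₁V₁/A₂=0.0231*3.4/0.0110=7.14 m/s
(b) Bernoulli: P₂-P₁=0.5*rho*(V₁^2-V₂^2)/1000=0.5*880*(3.4^2-7.14^2)/1000=-17.34 kPa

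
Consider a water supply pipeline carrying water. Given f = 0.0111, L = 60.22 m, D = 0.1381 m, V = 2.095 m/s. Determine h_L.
Formula: h_L = f \frac{L}{D} \frac{V^2}{2g}
h_L = 0.0111·(60.22/0.1381)·2.095²/(2·9.81) = 1.083 m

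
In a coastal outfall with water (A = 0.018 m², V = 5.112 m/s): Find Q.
Formula: Q = A V
Q = 0.018·5.112·1000 = 92.02 L/s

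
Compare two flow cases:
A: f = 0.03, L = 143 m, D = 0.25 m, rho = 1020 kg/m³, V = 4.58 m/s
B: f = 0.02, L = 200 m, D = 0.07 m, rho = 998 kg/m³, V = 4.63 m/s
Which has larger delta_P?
delta_P(A) = 183.6 kPa, delta_P(B) = 611.3 kPa. Answer: B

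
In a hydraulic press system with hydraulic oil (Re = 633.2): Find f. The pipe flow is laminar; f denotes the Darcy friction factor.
Formula: f = \frac{64}{Re}
f = 64/633.2 = 0.1011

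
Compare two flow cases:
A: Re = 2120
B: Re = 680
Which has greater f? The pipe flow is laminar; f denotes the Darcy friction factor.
f(A) = 0.03019, f(B) = 0.09412. Answer: B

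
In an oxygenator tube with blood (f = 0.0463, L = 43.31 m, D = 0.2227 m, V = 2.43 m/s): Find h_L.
Formula: h_L = f \frac{L}{D} \frac{V^2}{2g}
h_L = 0.0463·(43.31/0.2227)·2.43²/(2·9.81) = 2.71 m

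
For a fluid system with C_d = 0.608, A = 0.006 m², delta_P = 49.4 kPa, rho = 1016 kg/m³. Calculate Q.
Formula: Q = C_d A \sqrt{\frac{2 \Delta P}{\rho}}
Q = 0.608·0.006·√(2·(49.4·1000)/1016)·1000 = 35.97 L/s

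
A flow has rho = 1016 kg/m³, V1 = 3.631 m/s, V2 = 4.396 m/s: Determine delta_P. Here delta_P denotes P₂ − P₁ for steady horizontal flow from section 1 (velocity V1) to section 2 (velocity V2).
Formula: \Delta P = \frac{1}{2} \rho (V_1^2 - V_2^2)
delta_P = 0.5·1016·(3.631² − 4.396²)/1000 = -3.119 kPa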